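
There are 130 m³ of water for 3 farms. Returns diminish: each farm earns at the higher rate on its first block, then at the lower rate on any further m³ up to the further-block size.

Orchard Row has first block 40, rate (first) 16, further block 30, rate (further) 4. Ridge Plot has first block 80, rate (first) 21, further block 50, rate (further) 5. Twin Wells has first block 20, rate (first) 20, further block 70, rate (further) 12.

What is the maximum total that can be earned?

Order all 6 blocks by rate: Ridge Plot/tier1 21 > Twin Wells/tier1 20 > Orchard Row/tier1 16 > Twin Wells/tier2 12 > Ridge Plot/tier2 5 > Orchard Row/tier2 4.
Ridge Plot/tier1 (21): +80 ; 50 left.
Twin Wells/tier1 (20): +20 ; 30 left.
Orchard Row/tier1: +30 of 40 at 16; pool empty.
Total = 21×80 + 20×20 + 16×30 = 2560.

2560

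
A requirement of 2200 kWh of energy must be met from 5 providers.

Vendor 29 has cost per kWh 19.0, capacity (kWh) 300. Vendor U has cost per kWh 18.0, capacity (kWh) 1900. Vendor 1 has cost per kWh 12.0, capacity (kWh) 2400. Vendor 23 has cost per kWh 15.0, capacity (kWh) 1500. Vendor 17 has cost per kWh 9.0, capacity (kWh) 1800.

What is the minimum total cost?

Use providers in increasing cost order.
Take 1800 from Vendor 17 at 9.0 → need 400 more.
Vendor 1 (12.0): take the remaining 400 → done.
Vendor 23, Vendor U, Vendor 29: unused.
Cost = 1800×9.0 + 400×12.0 = 21000.

21000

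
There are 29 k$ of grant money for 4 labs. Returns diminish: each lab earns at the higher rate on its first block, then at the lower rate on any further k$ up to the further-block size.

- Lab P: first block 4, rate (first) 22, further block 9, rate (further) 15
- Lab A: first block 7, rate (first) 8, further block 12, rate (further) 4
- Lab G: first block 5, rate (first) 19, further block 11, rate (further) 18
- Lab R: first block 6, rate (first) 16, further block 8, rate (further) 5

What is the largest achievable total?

Rank every tier by rate: Lab P/T1 22 > Lab G/T1 19 > Lab G/T2 18 > Lab R/T1 16 > Lab P/T2 15 > Lab A/T1 8 > Lab R/T2 5 > Lab A/T2 4.
Fill Lab P T1 block (4 at 22) ; 25 left.
Lab G/T1 (19): +5 ; 20 left.
Lab G T2 at 18: fill all 11 ; 9 left.
Lab R T1 at 16: fill all 6 ; 3 left.
3 remain; put them into Lab P T2 at 15.
Total = 22×4 + 19×5 + 18×11 + 16×6 + 15×3 = 522.

522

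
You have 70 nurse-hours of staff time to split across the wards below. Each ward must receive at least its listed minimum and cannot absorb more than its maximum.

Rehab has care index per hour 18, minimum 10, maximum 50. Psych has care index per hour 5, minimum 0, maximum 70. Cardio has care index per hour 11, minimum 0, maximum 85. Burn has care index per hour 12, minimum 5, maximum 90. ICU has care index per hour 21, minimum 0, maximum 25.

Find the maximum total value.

1305

Meeting every minimum uses 10+0+0+5+0 = 15 nurse-hours, leaving 55.
Highest care index per hour first: ICU 21 > Rehab 18 > Burn 12 > Cardio 11 > Psych 5.
ICU takes 25 more to reach its cap of 25 ; 30 left.
Rehab: +30 (room for 40) → 40. Pool exhausted.
Total = 18×40 + 12×5 + 21×25 = 1305.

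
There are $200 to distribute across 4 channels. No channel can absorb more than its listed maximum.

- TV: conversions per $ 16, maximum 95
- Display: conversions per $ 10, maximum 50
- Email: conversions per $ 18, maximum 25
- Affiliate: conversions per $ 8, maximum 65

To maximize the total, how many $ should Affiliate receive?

30

Order the channels by conversions per $: Email 18 > TV 16 > Display 10 > Affiliate 8.
Email takes 25 to reach its cap of 25 ; 175 left.
TV: +95 to 95 (cap) ; 80 left.
Give Display 50 to hit its cap of 50 ; 30 left.
Affiliate has room for 65 but only 30 remain, so it gets 30.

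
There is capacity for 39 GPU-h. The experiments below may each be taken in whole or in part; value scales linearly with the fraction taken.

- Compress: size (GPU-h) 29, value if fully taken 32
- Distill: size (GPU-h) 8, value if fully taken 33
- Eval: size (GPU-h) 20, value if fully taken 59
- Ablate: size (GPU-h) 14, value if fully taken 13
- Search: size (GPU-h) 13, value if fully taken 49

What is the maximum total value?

Rank by value-to-size ratio: Distill 33/8≈4.12, Search 49/13≈3.77, Eval 59/20≈2.95, Compress 32/29≈1.1, Ablate 13/14≈0.929.
Distill: take in full, 8 GPU-h for value 33 — 31 left.
Take all of Search (13 GPU-h, value 49) — 18 GPU-h left.
Only 18 GPU-h remain; take 18/20 of Eval for value 59×18/20 = 53.1.
Total value = 135.1.

135.1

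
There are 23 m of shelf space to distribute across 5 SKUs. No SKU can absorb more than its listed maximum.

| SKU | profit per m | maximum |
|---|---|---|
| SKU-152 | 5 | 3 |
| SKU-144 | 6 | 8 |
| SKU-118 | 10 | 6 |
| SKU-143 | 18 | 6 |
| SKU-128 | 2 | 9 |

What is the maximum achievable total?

231

Order the SKUs by profit per m: SKU-143 18 > SKU-118 10 > SKU-144 6 > SKU-152 5 > SKU-128 2.
SKU-143 takes 6 to reach its cap of 6 → 17 left.
SKU-118: +6 to 6 (cap) → 11 left.
SKU-144: +8 to 8 (cap) → 3 left.
SKU-152: +3 to 3 (cap) → 0 left.
Total = 5×3 + 6×8 + 10×6 + 18×6 = 231.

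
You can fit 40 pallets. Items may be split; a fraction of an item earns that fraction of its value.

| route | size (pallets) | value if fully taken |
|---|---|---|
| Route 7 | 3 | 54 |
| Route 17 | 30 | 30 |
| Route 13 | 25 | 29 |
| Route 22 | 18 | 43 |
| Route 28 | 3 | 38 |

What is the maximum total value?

Best value per unit of size first: Route 7 54/3≈18, Route 28 38/3≈12.7, Route 22 43/18≈2.39, Route 13 29/25≈1.16, Route 17 30/30≈1.
Route 7: take in full, 3 pallets for value 54 — 37 left.
All 3 pallets of Route 28 fit (value 38) — 34 remain.
Route 22: take in full, 18 pallets for value 43 — 16 left.
Only 16 pallets remain; take 16/25 of Route 13 for value 29×16/25 = 18.56.
Total value = 153.56.

153.56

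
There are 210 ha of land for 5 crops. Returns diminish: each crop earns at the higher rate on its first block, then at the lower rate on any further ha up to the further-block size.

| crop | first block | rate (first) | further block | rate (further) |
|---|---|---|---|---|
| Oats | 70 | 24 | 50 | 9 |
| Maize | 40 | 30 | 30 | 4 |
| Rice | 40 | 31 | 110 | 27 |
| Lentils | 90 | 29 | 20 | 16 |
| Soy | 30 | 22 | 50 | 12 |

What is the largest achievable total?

6130

Rank every tier by rate: Rice/first 31 > Maize/first 30 > Lentils/first 29 > Rice/second 27 > Oats/first 24 > Soy/first 22 > Lentils/second 16 > Soy/second 12 > Oats/second 9 > Maize/second 4.
Fill Rice first block (40 at 31) ; 170 left.
Maize/first (30): +40 ; 130 left.
Lentils/first (29): +90 ; 40 left.
40 remain; put them into Rice second at 27.
Total = 31×40 + 30×40 + 29×90 + 27×40 = 6130.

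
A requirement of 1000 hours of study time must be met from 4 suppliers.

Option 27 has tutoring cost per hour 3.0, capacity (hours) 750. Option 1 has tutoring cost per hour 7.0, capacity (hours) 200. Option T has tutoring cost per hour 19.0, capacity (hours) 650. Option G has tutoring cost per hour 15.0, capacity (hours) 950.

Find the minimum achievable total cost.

Fill from the cheapest supplier first.
Option 27 (3.0): use full 750 → 250 hours to go.
Option 1 (7.0): use full 200 → 50 hours to go.
Take 50 from Option G at 15.0 to finish.
Option T: unused.
Cost = 750×3.0 + 200×7.0 + 50×15.0 = 4400.

4400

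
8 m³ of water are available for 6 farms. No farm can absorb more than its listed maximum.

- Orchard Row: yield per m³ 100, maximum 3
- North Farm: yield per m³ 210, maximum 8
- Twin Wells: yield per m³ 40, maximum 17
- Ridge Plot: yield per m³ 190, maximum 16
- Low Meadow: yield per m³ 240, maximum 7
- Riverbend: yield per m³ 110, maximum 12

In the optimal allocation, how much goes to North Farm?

Highest yield per m³ first: Low Meadow 240 > North Farm 210 > Ridge Plot 190 > Riverbend 110 > Orchard Row 100 > Twin Wells 40.
Give Low Meadow 7 to hit its cap of 7 — 1 left.
North Farm has room for 8 but only 1 remain, so it gets 1.

1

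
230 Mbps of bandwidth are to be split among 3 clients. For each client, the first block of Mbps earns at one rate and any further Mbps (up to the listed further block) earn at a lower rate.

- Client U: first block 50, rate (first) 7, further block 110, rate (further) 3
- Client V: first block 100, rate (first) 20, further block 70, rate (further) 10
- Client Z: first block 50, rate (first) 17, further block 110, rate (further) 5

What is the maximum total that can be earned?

Rank every tier by rate: Client V/first 20 > Client Z/first 17 > Client V/second 10 > Client U/first 7 > Client Z/second 5 > Client U/second 3.
Fill Client V first block (100 at 20) — 130 left.
Fill Client Z first block (50 at 17) — 80 left.
Fill Client V second block (70 at 10) — 10 left.
Client U first at 7: only 10 left, fill 10.
Total = 20×100 + 17×50 + 10×70 + 7×10 = 3620.

3620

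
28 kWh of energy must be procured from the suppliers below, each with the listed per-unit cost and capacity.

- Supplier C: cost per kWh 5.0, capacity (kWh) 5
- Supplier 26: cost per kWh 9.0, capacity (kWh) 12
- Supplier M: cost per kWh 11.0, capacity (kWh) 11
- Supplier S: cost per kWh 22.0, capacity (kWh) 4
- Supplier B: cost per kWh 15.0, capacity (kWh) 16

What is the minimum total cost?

254

Use suppliers in increasing cost order.
Supplier C (5.0): use full 5 ; 23 kWh to go.
Take 12 from Supplier 26 at 9.0 ; need 11 more.
Supplier M at 11.0: take all 11 kWh ; 0 still needed.
Supplier B, Supplier S: unused.
Cost = 5×5.0 + 12×9.0 + 11×11.0 = 254.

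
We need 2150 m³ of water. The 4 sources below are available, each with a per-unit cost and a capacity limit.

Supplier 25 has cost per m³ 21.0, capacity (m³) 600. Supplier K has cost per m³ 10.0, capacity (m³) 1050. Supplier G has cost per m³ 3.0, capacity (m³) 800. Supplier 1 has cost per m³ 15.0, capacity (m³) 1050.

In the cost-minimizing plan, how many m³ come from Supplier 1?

300

Fill from the cheapest source first.
Take 800 from Supplier G at 3.0 — need 1350 more.
Take 1050 from Supplier K at 10.0 — need 300 more.
Supplier 1 (15.0): take the remaining 300 — done.
Supplier 25: unused.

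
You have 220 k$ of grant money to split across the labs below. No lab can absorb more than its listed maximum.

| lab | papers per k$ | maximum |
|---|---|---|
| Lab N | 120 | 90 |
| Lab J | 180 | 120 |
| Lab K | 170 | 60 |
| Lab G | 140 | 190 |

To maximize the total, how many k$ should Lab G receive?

Highest papers per k$ first: Lab J 180 > Lab K 170 > Lab G 140 > Lab N 120.
Give Lab J 120 to hit its cap of 120 → 100 left.
Give Lab K 60 to hit its cap of 60 → 40 left.
Lab G: +40 (room for 190) → 40. Pool exhausted.

40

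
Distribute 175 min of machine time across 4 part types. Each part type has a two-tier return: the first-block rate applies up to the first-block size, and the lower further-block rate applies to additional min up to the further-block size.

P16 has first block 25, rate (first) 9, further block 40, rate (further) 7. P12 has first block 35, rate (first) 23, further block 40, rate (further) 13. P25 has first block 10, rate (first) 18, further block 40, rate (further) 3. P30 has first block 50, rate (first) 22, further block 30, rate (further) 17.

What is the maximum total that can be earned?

Rank every tier by rate: P12/tier1 23 > P30/tier1 22 > P25/tier1 18 > P30/tier2 17 > P12/tier2 13 > P16/tier1 9 > P16/tier2 7 > P25/tier2 3.
Fill P12 tier1 block (35 at 23) — 140 left.
P30/tier1 (22): +50 — 90 left.
P25/tier1 (18): +10 — 80 left.
P30/tier2 (17): +30 — 50 left.
P12 tier2 at 13: fill all 40 — 10 left.
P16/tier1: +10 of 25 at 9; pool empty.
Total = 23×35 + 22×50 + 18×10 + 17×30 + 13×40 + 9×10 = 3205.

3205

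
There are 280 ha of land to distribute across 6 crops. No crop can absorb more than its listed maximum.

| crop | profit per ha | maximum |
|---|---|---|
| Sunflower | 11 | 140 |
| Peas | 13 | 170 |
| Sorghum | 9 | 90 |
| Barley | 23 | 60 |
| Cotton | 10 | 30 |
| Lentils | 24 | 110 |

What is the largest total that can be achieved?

Highest profit per ha first: Lentils 24 > Barley 23 > Peas 13 > Sunflower 11 > Cotton 10 > Sorghum 9.
Give Lentils 110 to hit its cap of 110 — 170 left.
Give Barley 60 to hit its cap of 60 — 110 left.
Peas: +110 (room for 170) → 110. Pool exhausted.
Total = 13×110 + 23×60 + 24×110 = 5450.

5450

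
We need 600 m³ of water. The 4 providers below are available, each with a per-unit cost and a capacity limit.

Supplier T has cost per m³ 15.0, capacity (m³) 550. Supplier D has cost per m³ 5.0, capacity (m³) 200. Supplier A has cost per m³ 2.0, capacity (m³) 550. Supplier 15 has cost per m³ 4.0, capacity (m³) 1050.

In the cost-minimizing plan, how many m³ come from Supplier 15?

Fill from the cheapest provider first.
Supplier A at 2.0: take all 550 m³ ; 50 still needed.
Supplier 15 (4.0): take the remaining 50 ; done.
Supplier D, Supplier T: unused.

50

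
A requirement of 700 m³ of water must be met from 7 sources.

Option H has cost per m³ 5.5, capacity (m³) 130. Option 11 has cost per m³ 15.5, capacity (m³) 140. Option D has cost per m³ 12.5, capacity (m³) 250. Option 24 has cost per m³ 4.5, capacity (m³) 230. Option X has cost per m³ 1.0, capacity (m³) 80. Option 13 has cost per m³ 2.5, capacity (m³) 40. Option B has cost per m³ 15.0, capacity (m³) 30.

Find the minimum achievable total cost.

Use sources in increasing cost order.
Take 80 from Option X at 1.0 ; need 620 more.
Take 40 from Option 13 at 2.5 ; need 580 more.
Option 24 (4.5): use full 230 ; 350 m³ to go.
Option H (5.5): use full 130 ; 220 m³ to go.
Option D at 12.5: take 220 of its 250 ; requirement met.
Option B, Option 11: unused.
Cost = 80×1.0 + 40×2.5 + 230×4.5 + 130×5.5 + 220×12.5 = 4680.

4680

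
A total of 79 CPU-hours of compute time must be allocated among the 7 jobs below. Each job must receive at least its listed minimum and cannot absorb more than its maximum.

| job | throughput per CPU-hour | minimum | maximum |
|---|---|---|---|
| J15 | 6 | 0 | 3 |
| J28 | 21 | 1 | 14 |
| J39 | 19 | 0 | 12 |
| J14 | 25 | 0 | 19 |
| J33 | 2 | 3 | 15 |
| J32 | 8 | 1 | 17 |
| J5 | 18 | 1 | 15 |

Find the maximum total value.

Meeting every minimum uses 0+1+0+0+3+1+1 = 6 CPU-hours, leaving 73.
Rank by throughput per CPU-hour: J14 25 > J28 21 > J39 19 > J5 18 > J32 8 > J15 6 > J33 2.
J14 takes 19 more to reach its cap of 19 → 54 left.
J28 takes 13 more to reach its cap of 14 → 41 left.
Give J39 12 more to hit its cap of 12 → 29 left.
Give J5 14 more to hit its cap of 15 → 15 left.
J32: +15 (room for 16) → 16. Pool exhausted.
Total = 21×14 + 19×12 + 25×19 + 2×3 + 8×16 + 18×15 = 1401.

1401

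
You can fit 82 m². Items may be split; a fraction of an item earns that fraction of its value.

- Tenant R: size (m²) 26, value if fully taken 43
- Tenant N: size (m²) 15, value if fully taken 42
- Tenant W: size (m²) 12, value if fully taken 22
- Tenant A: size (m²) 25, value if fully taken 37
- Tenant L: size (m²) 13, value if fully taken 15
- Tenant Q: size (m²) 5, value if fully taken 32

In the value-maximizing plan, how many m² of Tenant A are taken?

Rank by value-to-size ratio: Tenant Q 32/5≈6.4, Tenant N 42/15≈2.8, Tenant W 22/12≈1.83, Tenant R 43/26≈1.65, Tenant A 37/25≈1.48, Tenant L 15/13≈1.15.
Tenant Q: take in full, 5 m² for value 32 — 77 left.
Take all of Tenant N (15 m², value 42) — 62 m² left.
Tenant W: take in full, 12 m² for value 22 — 50 left.
Tenant R: take in full, 26 m² for value 43 — 24 left.
Only 24 m² remain; take 24/25 of Tenant A for value 37×24/25 = 35.52.

24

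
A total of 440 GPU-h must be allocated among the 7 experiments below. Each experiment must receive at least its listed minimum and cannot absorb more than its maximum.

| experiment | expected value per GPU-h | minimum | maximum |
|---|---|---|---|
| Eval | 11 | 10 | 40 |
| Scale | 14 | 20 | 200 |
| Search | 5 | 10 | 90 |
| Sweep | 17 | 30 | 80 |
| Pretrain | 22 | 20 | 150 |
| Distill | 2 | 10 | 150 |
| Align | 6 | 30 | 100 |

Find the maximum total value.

7120

Meeting every minimum uses 10+20+10+30+20+10+30 = 130 GPU-h, leaving 310.
Highest expected value per GPU-h first: Pretrain 22 > Sweep 17 > Scale 14 > Eval 11 > Align 6 > Search 5 > Distill 2.
Pretrain takes 130 more to reach its cap of 150 — 180 left.
Sweep takes 50 more to reach its cap of 80 — 130 left.
Scale: +130 (room for 180) → 150. Pool exhausted.
Total = 11×10 + 14×150 + 5×10 + 17×80 + 22×150 + 2×10 + 6×30 = 7120.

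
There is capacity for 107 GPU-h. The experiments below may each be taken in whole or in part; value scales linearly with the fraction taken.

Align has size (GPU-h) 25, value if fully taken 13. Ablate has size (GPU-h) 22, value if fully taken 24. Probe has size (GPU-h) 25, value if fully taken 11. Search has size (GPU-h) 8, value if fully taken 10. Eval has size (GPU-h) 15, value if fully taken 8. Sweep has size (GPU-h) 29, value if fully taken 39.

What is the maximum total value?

Best value per unit of size first: Sweep 39/29≈1.34, Search 10/8≈1.25, Ablate 24/22≈1.09, Eval 8/15≈0.533, Align 13/25≈0.52, Probe 11/25≈0.44.
All 29 GPU-h of Sweep fit (value 39) ; 78 remain.
Take all of Search (8 GPU-h, value 10) ; 70 GPU-h left.
Take all of Ablate (22 GPU-h, value 24) ; 48 GPU-h left.
All 15 GPU-h of Eval fit (value 8) ; 33 remain.
All 25 GPU-h of Align fit (value 13) ; 8 remain.
Fill the last 8 GPU-h with part of Probe: 8/25 of it earns 3.52.
Total value = 97.52.

97.52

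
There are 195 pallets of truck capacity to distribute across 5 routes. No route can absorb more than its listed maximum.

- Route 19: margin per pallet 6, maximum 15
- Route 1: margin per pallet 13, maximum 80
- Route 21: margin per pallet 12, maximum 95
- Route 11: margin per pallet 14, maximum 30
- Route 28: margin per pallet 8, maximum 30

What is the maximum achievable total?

2480

Highest margin per pallet first: Route 11 14 > Route 1 13 > Route 21 12 > Route 28 8 > Route 19 6.
Route 11: +30 to 30 (cap) → 165 left.
Give Route 1 80 to hit its cap of 80 → 85 left.
Only 85 left; Route 21 takes them to reach 85.
Total = 13×80 + 12×85 + 14×30 = 2480.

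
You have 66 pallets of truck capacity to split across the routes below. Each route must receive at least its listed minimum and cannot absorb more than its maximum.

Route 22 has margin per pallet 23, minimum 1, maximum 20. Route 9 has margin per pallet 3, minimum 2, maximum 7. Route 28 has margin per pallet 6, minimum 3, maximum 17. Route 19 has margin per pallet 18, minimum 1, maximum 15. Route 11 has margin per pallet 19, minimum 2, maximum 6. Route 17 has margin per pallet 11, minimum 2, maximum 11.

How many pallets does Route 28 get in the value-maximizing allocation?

Meeting every minimum uses 1+2+3+1+2+2 = 11 pallets, leaving 55.
Order the routes by margin per pallet: Route 22 23 > Route 11 19 > Route 19 18 > Route 17 11 > Route 28 6 > Route 9 3.
Route 22 takes 19 more to reach its cap of 20 ; 36 left.
Give Route 11 4 more to hit its cap of 6 ; 32 left.
Route 19: +14 to 15 (cap) ; 18 left.
Route 17: +9 to 11 (cap) ; 9 left.
Route 28 has room for 14 more but only 9 remain, so it gets 12.

12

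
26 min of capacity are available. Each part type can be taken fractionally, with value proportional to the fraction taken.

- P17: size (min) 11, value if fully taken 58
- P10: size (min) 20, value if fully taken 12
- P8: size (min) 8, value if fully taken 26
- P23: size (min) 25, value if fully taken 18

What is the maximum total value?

Sort by value density: P17 58/11≈5.27, P8 26/8≈3.25, P23 18/25≈0.72, P10 12/20≈0.6.
All 11 min of P17 fit (value 58) ; 15 remain.
All 8 min of P8 fit (value 26) ; 7 remain.
7 min left: a 7/25 share of P23 gives 18×7/25 = 5.04.
Total value = 89.04.

89.04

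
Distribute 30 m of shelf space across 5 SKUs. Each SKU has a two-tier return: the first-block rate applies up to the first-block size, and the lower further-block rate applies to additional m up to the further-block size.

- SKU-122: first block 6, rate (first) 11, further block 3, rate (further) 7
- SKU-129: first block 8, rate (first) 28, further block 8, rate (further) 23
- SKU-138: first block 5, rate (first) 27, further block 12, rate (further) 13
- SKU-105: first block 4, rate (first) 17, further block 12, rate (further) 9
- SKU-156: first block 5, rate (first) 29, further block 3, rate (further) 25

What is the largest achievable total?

780

Order all 10 blocks by rate: SKU-156/T1 29 > SKU-129/T1 28 > SKU-138/T1 27 > SKU-156/T2 25 > SKU-129/T2 23 > SKU-105/T1 17 > SKU-138/T2 13 > SKU-122/T1 11 > SKU-105/T2 9 > SKU-122/T2 7.
SKU-156/T1 (29): +5 ; 25 left.
SKU-129/T1 (28): +8 ; 17 left.
Fill SKU-138 T1 block (5 at 27) ; 12 left.
Fill SKU-156 T2 block (3 at 25) ; 9 left.
Fill SKU-129 T2 block (8 at 23) ; 1 left.
1 remain; put them into SKU-105 T1 at 17.
Total = 29×5 + 28×8 + 27×5 + 25×3 + 23×8 + 17×1 = 780.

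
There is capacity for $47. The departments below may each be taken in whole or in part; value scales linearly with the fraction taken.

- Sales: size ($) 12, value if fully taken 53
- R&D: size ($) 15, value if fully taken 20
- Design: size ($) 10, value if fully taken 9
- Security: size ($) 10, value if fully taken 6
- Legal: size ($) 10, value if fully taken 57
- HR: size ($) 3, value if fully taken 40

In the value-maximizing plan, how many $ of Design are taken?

Rank by value-to-size ratio: HR 40/3≈13.3, Legal 57/10≈5.7, Sales 53/12≈4.42, R&D 20/15≈1.33, Design 9/10≈0.9, Security 6/10≈0.6.
HR: take in full, 3 $ for value 40 ; 44 left.
Legal: take in full, 10 $ for value 57 ; 34 left.
Take all of Sales (12 $, value 53) ; 22 $ left.
R&D: take in full, 15 $ for value 20 ; 7 left.
7 $ left: a 7/10 share of Design gives 9×7/10 = 6.3.

7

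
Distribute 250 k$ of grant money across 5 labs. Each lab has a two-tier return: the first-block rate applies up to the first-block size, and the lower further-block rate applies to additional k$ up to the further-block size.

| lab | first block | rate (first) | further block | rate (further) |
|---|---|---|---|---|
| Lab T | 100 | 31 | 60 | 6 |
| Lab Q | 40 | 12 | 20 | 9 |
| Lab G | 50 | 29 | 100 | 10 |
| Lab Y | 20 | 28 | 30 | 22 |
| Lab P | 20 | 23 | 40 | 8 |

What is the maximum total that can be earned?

Treat each block as its own option and order by rate: Lab T/T1 31 > Lab G/T1 29 > Lab Y/T1 28 > Lab P/T1 23 > Lab Y/T2 22 > Lab Q/T1 12 > Lab G/T2 10 > Lab Q/T2 9 > Lab P/T2 8 > Lab T/T2 6.
Lab T/T1 (31): +100 — 150 left.
Lab G T1 at 29: fill all 50 — 100 left.
Lab Y T1 at 28: fill all 20 — 80 left.
Lab P/T1 (23): +20 — 60 left.
Fill Lab Y T2 block (30 at 22) — 30 left.
Lab Q/T1: +30 of 40 at 12; pool empty.
Total = 31×100 + 29×50 + 28×20 + 23×20 + 22×30 + 12×30 = 6590.

6590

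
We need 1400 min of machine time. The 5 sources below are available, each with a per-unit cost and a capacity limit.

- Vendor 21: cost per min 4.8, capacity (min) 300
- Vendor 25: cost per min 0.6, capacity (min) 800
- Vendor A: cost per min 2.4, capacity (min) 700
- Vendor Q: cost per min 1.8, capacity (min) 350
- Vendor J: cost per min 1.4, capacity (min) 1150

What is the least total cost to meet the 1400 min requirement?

Fill from the cheapest source first.
Vendor 25 (0.6): use full 800 — 600 min to go.
Vendor J at 1.4: take 600 of its 1150 — requirement met.
Vendor Q, Vendor A, Vendor 21: unused.
Cost = 800×0.6 + 600×1.4 = 1320.

1320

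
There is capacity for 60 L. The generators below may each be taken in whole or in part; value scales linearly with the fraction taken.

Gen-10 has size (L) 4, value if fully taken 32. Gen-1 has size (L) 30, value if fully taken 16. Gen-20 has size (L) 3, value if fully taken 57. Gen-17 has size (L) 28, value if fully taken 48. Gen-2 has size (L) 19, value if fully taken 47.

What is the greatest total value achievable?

187.2

Best value per unit of size first: Gen-20 57/3≈19, Gen-10 32/4≈8, Gen-2 47/19≈2.47, Gen-17 48/28≈1.71, Gen-1 16/30≈0.533.
Gen-20: take in full, 3 L for value 57 — 57 left.
All 4 L of Gen-10 fit (value 32) — 53 remain.
All 19 L of Gen-2 fit (value 47) — 34 remain.
Gen-17: take in full, 28 L for value 48 — 6 left.
Only 6 L remain; take 6/30 of Gen-1 for value 16×6/30 = 3.2.
Total value = 187.2.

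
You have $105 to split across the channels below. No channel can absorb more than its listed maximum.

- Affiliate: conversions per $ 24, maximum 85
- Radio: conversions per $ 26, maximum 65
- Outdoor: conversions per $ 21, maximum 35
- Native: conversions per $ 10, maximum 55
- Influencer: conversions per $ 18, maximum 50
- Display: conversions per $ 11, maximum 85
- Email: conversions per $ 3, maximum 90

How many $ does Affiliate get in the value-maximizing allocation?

Rank by conversions per $: Radio 26 > Affiliate 24 > Outdoor 21 > Influencer 18 > Display 11 > Native 10 > Email 3.
Give Radio 65 to hit its cap of 65 — 40 left.
Only 40 left; Affiliate takes them to reach 40.

40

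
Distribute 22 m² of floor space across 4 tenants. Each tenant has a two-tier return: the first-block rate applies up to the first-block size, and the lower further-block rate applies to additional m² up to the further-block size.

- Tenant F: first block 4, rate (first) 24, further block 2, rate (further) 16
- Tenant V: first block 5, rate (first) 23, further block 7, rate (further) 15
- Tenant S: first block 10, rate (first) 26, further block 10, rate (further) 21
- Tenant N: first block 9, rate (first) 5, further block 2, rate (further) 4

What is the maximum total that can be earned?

534

Rank every tier by rate: Tenant S/first 26 > Tenant F/first 24 > Tenant V/first 23 > Tenant S/second 21 > Tenant F/second 16 > Tenant V/second 15 > Tenant N/first 5 > Tenant N/second 4.
Fill Tenant S first block (10 at 26) — 12 left.
Tenant F/first (24): +4 — 8 left.
Tenant V first at 23: fill all 5 — 3 left.
3 remain; put them into Tenant S second at 21.
Total = 26×10 + 24×4 + 23×5 + 21×3 = 534.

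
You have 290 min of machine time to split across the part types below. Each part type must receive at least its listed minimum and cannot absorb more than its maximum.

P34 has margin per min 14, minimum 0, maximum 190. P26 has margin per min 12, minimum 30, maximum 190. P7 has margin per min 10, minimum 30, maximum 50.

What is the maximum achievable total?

Meeting every minimum uses 0+30+30 = 60 min, leaving 230.
Order the part types by margin per min: P34 14 > P26 12 > P7 10.
P34: +190 to 190 (cap) — 40 left.
P26 has room for 160 more but only 40 remain, so it gets 70.
Total = 14×190 + 12×70 + 10×30 = 3800.

3800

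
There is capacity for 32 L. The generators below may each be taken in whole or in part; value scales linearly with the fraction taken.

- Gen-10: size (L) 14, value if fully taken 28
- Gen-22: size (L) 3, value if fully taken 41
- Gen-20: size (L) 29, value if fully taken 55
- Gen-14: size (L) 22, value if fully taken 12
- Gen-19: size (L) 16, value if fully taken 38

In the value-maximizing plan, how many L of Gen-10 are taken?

13

Sort by value density: Gen-22 41/3≈13.7, Gen-19 38/16≈2.38, Gen-10 28/14≈2, Gen-20 55/29≈1.9, Gen-14 12/22≈0.545.
Gen-22: take in full, 3 L for value 41 → 29 left.
Gen-19: take in full, 16 L for value 38 → 13 left.
Only 13 L remain; take 13/14 of Gen-10 for value 28×13/14 = 26.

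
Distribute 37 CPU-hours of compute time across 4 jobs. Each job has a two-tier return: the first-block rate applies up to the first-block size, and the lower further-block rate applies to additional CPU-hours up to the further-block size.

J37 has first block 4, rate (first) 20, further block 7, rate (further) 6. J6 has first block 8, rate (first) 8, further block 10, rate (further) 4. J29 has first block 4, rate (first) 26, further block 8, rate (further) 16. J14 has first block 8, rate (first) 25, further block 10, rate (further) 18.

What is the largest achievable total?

716

Treat each block as its own option and order by rate: J29/tier1 26 > J14/tier1 25 > J37/tier1 20 > J14/tier2 18 > J29/tier2 16 > J6/tier1 8 > J37/tier2 6 > J6/tier2 4.
Fill J29 tier1 block (4 at 26) → 33 left.
J14 tier1 at 25: fill all 8 → 25 left.
J37 tier1 at 20: fill all 4 → 21 left.
Fill J14 tier2 block (10 at 18) → 11 left.
Fill J29 tier2 block (8 at 16) → 3 left.
3 remain; put them into J6 tier1 at 8.
Total = 26×4 + 25×8 + 20×4 + 18×10 + 16×8 + 8×3 = 716.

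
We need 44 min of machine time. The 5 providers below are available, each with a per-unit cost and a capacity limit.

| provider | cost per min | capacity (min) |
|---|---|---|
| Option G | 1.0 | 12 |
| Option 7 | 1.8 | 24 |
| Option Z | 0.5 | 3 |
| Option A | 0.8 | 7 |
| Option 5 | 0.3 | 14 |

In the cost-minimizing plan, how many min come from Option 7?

8

Cheapest first:
Option 5 at 0.3: take all 14 min — 30 still needed.
Take 3 from Option Z at 0.5 — need 27 more.
Option A at 0.8: take all 7 min — 20 still needed.
Option G (1.0): use full 12 — 8 min to go.
Option 7 (1.8): take the remaining 8 — done.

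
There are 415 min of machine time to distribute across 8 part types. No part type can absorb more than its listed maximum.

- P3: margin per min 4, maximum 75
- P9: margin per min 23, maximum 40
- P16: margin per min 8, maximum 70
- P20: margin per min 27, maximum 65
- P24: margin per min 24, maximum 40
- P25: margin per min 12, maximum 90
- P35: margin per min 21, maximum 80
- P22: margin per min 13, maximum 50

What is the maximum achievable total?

7445

Rank by margin per min: P20 27 > P24 24 > P9 23 > P35 21 > P22 13 > P25 12 > P16 8 > P3 4.
P20: +65 to 65 (cap) — 350 left.
P24 takes 40 to reach its cap of 40 — 310 left.
P9: +40 to 40 (cap) — 270 left.
Give P35 80 to hit its cap of 80 — 190 left.
P22 takes 50 to reach its cap of 50 — 140 left.
P25 takes 90 to reach its cap of 90 — 50 left.
P16: +50 (room for 70) → 50. Pool exhausted.
Total = 23×40 + 8×50 + 27×65 + 24×40 + 12×90 + 21×80 + 13×50 = 7445.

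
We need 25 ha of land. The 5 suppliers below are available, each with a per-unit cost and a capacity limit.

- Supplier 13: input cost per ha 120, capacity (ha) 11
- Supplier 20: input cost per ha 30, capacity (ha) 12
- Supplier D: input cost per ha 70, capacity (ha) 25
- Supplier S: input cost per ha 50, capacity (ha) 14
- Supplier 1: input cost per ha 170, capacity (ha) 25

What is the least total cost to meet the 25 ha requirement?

1010

Use suppliers in increasing cost order.
Supplier 20 (30): use full 12 ; 13 ha to go.
Supplier S (50): take the remaining 13 ; done.
Supplier D, Supplier 13, Supplier 1: unused.
Cost = 12×30 + 13×50 = 1010.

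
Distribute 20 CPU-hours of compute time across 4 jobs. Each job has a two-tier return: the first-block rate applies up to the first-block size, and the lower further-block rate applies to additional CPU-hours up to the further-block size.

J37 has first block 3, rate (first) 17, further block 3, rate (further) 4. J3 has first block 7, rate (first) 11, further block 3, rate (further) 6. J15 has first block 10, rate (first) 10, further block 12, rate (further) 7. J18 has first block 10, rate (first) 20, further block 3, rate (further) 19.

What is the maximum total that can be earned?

352

Order all 8 blocks by rate: J18/first 20 > J18/second 19 > J37/first 17 > J3/first 11 > J15/first 10 > J15/second 7 > J3/second 6 > J37/second 4.
J18/first (20): +10 — 10 left.
Fill J18 second block (3 at 19) — 7 left.
Fill J37 first block (3 at 17) — 4 left.
J3/first: +4 of 7 at 11; pool empty.
Total = 20×10 + 19×3 + 17×3 + 11×4 = 352.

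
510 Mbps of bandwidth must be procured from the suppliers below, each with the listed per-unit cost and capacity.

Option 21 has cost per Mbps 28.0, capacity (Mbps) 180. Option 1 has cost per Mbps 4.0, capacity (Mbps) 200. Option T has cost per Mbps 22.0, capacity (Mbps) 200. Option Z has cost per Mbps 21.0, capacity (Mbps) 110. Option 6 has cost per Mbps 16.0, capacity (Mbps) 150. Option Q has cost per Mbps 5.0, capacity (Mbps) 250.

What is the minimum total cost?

3010

Cheapest first:
Take 200 from Option 1 at 4.0 → need 310 more.
Take 250 from Option Q at 5.0 → need 60 more.
Option 6 at 16.0: take 60 of its 150 → requirement met.
Option Z, Option T, Option 21: unused.
Cost = 200×4.0 + 250×5.0 + 60×16.0 = 3010.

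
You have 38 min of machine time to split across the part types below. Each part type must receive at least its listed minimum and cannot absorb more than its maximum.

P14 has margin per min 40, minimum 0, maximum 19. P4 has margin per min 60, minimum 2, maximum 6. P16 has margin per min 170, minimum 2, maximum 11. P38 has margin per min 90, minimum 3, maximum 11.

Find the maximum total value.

3620

Meeting every minimum uses 0+2+2+3 = 7 min, leaving 31.
Rank by margin per min: P16 170 > P38 90 > P4 60 > P14 40.
Give P16 9 more to hit its cap of 11 ; 22 left.
Give P38 8 more to hit its cap of 11 ; 14 left.
Give P4 4 more to hit its cap of 6 ; 10 left.
Only 10 left; P14 takes them to reach 10.
Total = 40×10 + 60×6 + 170×11 + 90×11 = 3620.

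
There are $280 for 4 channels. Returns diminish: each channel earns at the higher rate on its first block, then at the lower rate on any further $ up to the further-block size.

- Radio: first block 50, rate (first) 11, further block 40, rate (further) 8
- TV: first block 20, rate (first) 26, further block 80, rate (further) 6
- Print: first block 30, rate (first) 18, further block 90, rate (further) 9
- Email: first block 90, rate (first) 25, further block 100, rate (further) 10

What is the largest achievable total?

Order all 8 blocks by rate: TV/first 26 > Email/first 25 > Print/first 18 > Radio/first 11 > Email/second 10 > Print/second 9 > Radio/second 8 > TV/second 6.
TV/first (26): +20 ; 260 left.
Fill Email first block (90 at 25) ; 170 left.
Print/first (18): +30 ; 140 left.
Radio first at 11: fill all 50 ; 90 left.
90 remain; put them into Email second at 10.
Total = 26×20 + 25×90 + 18×30 + 11×50 + 10×90 = 4760.

4760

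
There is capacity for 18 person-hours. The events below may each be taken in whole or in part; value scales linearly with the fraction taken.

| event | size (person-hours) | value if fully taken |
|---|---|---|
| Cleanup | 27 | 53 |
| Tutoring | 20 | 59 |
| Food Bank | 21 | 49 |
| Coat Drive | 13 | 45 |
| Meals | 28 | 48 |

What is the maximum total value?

59.75

Rank by value-to-size ratio: Coat Drive 45/13≈3.46, Tutoring 59/20≈2.95, Food Bank 49/21≈2.33, Cleanup 53/27≈1.96, Meals 48/28≈1.71.
Take all of Coat Drive (13 person-hours, value 45) ; 5 person-hours left.
Fill the last 5 person-hours with part of Tutoring: 5/20 of it earns 14.75.
Total value = 59.75.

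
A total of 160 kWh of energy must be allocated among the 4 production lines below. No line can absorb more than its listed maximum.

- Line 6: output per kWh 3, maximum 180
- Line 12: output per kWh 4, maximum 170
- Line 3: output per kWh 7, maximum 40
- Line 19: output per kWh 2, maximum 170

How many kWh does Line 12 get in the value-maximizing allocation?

Rank by output per kWh: Line 3 7 > Line 12 4 > Line 6 3 > Line 19 2.
Line 3: +40 to 40 (cap) ; 120 left.
Line 12 has room for 170 but only 120 remain, so it gets 120.

120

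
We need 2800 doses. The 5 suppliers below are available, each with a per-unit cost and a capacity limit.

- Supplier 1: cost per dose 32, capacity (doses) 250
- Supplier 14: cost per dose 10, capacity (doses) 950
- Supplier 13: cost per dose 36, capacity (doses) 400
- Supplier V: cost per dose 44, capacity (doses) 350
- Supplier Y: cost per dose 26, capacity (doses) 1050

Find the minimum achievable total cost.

Fill from the cheapest supplier first.
Supplier 14 at 10: take all 950 doses → 1850 still needed.
Supplier Y at 26: take all 1050 doses → 800 still needed.
Supplier 1 at 32: take all 250 doses → 550 still needed.
Supplier 13 at 36: take all 400 doses → 150 still needed.
Take 150 from Supplier V at 44 to finish.
Cost = 950×10 + 1050×26 + 250×32 + 400×36 + 150×44 = 65800.

65800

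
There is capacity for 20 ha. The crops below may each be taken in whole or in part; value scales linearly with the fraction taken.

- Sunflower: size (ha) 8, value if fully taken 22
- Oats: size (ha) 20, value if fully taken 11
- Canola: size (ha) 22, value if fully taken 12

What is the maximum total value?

28.6

Sort by value density: Sunflower 22/8≈2.75, Oats 11/20≈0.55, Canola 12/22≈0.545.
Take all of Sunflower (8 ha, value 22) — 12 ha left.
Only 12 ha remain; take 12/20 of Oats for value 11×12/20 = 6.6.
Total value = 28.6.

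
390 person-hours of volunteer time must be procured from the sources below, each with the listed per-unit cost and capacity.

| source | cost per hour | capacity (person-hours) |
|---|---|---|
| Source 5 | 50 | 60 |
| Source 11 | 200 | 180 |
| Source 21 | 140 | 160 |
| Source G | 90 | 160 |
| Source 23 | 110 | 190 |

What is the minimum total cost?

Fill from the cheapest source first.
Source 5 at 50: take all 60 person-hours ; 330 still needed.
Source G (90): use full 160 ; 170 person-hours to go.
Source 23 at 110: take 170 of its 190 ; requirement met.
Source 21, Source 11: unused.
Cost = 60×50 + 160×90 + 170×110 = 36100.

36100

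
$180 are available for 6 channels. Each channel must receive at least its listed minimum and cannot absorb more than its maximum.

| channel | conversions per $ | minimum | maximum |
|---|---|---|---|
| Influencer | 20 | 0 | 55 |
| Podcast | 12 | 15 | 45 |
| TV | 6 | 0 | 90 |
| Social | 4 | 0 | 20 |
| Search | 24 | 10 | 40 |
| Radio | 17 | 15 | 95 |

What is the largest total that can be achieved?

3430

Meeting every minimum uses 0+15+0+0+10+15 = 40 $, leaving 140.
Rank by conversions per $: Search 24 > Influencer 20 > Radio 17 > Podcast 12 > TV 6 > Social 4.
Search: +30 to 40 (cap) → 110 left.
Give Influencer 55 more to hit its cap of 55 → 55 left.
Radio: +55 (room for 80) → 70. Pool exhausted.
Total = 20×55 + 12×15 + 24×40 + 17×70 = 3430.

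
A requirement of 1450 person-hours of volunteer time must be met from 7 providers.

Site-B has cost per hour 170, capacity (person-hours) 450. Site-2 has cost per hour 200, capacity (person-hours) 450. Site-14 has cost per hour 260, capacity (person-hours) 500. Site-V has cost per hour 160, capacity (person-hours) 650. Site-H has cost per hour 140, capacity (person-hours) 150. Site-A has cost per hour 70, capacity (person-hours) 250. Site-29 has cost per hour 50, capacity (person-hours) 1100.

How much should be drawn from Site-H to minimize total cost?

100

Use providers in increasing cost order.
Site-29 (50): use full 1100 ; 350 person-hours to go.
Take 250 from Site-A at 70 ; need 100 more.
Take 100 from Site-H at 140 to finish.
Site-V, Site-B, Site-2, Site-14: unused.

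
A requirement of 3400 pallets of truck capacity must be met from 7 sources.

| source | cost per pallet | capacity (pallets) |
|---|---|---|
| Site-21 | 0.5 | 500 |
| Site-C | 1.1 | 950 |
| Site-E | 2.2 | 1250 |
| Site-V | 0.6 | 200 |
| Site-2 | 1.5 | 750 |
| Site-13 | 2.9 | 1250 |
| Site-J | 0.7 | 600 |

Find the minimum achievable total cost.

Cheapest first:
Site-21 (0.5): use full 500 ; 2900 pallets to go.
Site-V (0.6): use full 200 ; 2700 pallets to go.
Site-J (0.7): use full 600 ; 2100 pallets to go.
Take 950 from Site-C at 1.1 ; need 1150 more.
Site-2 (1.5): use full 750 ; 400 pallets to go.
Take 400 from Site-E at 2.2 to finish.
Site-13: unused.
Cost = 500×0.5 + 200×0.6 + 600×0.7 + 950×1.1 + 750×1.5 + 400×2.2 = 3840.

3840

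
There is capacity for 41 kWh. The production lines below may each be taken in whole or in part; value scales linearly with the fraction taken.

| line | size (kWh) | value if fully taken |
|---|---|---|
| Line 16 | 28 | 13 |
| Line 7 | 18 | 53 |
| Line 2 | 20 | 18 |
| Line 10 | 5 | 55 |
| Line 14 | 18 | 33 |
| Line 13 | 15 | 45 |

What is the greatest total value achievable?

Best value per unit of size first: Line 10 55/5≈11, Line 13 45/15≈3, Line 7 53/18≈2.94, Line 14 33/18≈1.83, Line 2 18/20≈0.9, Line 16 13/28≈0.464.
All 5 kWh of Line 10 fit (value 55) → 36 remain.
Take all of Line 13 (15 kWh, value 45) → 21 kWh left.
All 18 kWh of Line 7 fit (value 53) → 3 remain.
3 kWh left: a 3/18 share of Line 14 gives 33×3/18 = 5.5.
Total value = 158.5.

158.5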